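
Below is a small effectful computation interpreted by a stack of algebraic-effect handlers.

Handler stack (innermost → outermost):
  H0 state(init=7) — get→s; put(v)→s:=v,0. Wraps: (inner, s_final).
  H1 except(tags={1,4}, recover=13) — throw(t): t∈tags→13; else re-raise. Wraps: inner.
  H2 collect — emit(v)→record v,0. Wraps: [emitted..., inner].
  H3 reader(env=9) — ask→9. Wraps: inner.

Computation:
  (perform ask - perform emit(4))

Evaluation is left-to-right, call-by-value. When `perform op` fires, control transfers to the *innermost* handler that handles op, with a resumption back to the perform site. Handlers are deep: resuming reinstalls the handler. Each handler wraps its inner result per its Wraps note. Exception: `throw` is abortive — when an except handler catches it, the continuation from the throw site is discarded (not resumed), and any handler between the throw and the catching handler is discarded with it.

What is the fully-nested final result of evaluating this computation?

Step-by-step:
ask @ H3 ⇒ 9
emit(4) @ H2 ⇒ out+=4
H0 returns (9, 7)
H1 returns (9, 7)
H2 returns [4, (9, 7)]
H3 returns [4, (9, 7)]
= [4, (9, 7)]

Answer: [4, (9, 7)]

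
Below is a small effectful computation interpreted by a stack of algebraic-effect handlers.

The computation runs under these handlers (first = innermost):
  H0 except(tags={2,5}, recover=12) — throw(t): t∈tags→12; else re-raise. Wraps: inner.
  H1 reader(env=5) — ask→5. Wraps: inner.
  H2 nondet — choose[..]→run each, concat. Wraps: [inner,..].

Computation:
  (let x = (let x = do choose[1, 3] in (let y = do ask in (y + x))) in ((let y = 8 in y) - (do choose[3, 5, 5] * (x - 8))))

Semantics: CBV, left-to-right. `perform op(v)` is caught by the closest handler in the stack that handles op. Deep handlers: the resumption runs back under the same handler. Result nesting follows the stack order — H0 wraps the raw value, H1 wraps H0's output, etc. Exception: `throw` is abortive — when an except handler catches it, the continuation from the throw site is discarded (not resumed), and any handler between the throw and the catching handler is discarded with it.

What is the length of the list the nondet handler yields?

Answer: 6

Evaluation trace:
choose[1, 3] @ H2
  branch[0] choose=1:
    ask @ H1 ⇒ 5
    choose[3, 5, 5] @ H2
      branch[0] choose=3:
        H0 returns 14
        H1 returns 14
        H2 returns [14]
      branch[1] choose=5:
        H0 returns 18
        H1 returns 18
        H2 returns [18]
      branch[2] choose=5:
        H0 returns 18
        H1 returns 18
        H2 returns [18]
  branch[1] choose=3:
    ask @ H1 ⇒ 5
    choose[3, 5, 5] @ H2
      branch[0] choose=3:
        H0 returns 8
        H1 returns 8
        H2 returns [8]
      branch[1] choose=5:
        H0 returns 8
        H1 returns 8
        H2 returns [8]
      branch[2] choose=5:
        H0 returns 8
        H1 returns 8
        H2 returns [8]
= [14, 18, 18, 8, 8, 8]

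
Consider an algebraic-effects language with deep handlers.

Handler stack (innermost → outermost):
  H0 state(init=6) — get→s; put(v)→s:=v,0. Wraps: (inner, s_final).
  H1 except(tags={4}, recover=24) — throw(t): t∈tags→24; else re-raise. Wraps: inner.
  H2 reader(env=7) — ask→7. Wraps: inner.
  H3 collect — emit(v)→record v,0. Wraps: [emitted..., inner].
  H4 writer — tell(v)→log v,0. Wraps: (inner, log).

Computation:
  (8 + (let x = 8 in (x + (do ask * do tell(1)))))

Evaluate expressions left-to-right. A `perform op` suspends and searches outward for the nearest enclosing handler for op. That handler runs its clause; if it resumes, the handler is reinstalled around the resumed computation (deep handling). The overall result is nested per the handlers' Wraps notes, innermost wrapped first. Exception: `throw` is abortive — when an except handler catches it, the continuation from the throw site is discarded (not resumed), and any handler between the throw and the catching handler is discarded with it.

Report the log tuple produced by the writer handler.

Evaluation trace:
ask @ H2 ⇒ 7
tell(1) @ H4 ⇒ log+=1
H0 returns (16, 6)
H1 returns (16, 6)
H2 returns (16, 6)
H3 returns [(16, 6)]
H4 returns ([(16, 6)], (1))
= ([(16, 6)], (1))

Answer: (1)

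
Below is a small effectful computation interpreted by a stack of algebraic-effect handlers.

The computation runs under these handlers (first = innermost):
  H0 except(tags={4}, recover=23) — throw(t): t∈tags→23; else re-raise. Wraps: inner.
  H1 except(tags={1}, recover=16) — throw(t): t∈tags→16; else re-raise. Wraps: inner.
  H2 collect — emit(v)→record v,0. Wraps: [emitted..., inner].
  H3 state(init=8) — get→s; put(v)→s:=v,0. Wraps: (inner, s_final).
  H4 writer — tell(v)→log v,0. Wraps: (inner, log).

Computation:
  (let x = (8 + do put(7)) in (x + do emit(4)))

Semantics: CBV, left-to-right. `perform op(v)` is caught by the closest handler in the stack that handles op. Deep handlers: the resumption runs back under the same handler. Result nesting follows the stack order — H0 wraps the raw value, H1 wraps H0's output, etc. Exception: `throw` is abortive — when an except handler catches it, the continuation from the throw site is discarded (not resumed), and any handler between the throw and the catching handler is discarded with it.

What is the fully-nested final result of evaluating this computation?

Answer: (([4, 8], 7), ())

Working:
put(7) @ H3 ⇒ s:=7
emit(4) @ H2 ⇒ out+=4
H0 returns 8
H1 returns 8
H2 returns [4, 8]
H3 returns ([4, 8], 7)
H4 returns (([4, 8], 7), ())
= (([4, 8], 7), ())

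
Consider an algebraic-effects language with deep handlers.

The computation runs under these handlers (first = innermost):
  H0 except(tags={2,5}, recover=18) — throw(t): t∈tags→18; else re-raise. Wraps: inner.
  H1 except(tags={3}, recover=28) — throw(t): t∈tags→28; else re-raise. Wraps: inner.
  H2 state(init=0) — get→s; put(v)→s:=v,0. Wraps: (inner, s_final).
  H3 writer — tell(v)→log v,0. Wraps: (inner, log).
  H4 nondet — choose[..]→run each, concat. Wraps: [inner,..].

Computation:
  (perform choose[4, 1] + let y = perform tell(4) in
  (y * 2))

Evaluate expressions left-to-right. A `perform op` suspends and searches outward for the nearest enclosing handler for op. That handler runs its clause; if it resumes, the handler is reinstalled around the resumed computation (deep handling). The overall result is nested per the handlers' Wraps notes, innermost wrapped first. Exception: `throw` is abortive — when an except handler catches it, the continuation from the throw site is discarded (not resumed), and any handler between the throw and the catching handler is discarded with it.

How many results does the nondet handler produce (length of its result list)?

Answer: 2

Evaluation trace:
choose[4, 1] @ H4
  branch[0] choose=4:
    tell(4) @ H3 ⇒ log+=4
    H0 returns 4
    H1 returns 4
    H2 returns (4, 0)
    H3 returns ((4, 0), (4))
    H4 returns [((4, 0), (4))]
  branch[1] choose=1:
    tell(4) @ H3 ⇒ log+=4
    H0 returns 1
    H1 returns 1
    H2 returns (1, 0)
    H3 returns ((1, 0), (4))
    H4 returns [((1, 0), (4))]
= [((4, 0), (4)), ((1, 0), (4))]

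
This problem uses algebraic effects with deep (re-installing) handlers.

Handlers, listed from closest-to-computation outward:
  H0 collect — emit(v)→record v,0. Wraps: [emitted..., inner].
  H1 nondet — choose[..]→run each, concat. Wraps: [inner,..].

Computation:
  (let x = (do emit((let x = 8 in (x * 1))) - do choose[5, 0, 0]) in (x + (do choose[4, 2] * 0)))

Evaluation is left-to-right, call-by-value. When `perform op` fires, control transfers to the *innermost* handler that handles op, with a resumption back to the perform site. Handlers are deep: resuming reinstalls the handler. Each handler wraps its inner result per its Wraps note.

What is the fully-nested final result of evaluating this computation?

Answer: [[8, -5], [8, -5], [8, 0], [8, 0], [8, 0], [8, 0]]

Step-by-step:
emit(8) @ H0 ⇒ out+=8
choose[5, 0, 0] @ H1
  branch[0] choose=5:
    choose[4, 2] @ H1
      branch[0] choose=4:
        H0 returns [8, -5]
        H1 returns [[8, -5]]
      branch[1] choose=2:
        H0 returns [8, -5]
        H1 returns [[8, -5]]
  branch[1] choose=0:
    choose[4, 2] @ H1
      branch[0] choose=4:
        H0 returns [8, 0]
        H1 returns [[8, 0]]
      branch[1] choose=2:
        H0 returns [8, 0]
        H1 returns [[8, 0]]
  branch[2] choose=0:
    choose[4, 2] @ H1
      branch[0] choose=4:
        H0 returns [8, 0]
        H1 returns [[8, 0]]
      branch[1] choose=2:
        H0 returns [8, 0]
        H1 returns [[8, 0]]
= [[8, -5], [8, -5], [8, 0], [8, 0], [8, 0], [8, 0]]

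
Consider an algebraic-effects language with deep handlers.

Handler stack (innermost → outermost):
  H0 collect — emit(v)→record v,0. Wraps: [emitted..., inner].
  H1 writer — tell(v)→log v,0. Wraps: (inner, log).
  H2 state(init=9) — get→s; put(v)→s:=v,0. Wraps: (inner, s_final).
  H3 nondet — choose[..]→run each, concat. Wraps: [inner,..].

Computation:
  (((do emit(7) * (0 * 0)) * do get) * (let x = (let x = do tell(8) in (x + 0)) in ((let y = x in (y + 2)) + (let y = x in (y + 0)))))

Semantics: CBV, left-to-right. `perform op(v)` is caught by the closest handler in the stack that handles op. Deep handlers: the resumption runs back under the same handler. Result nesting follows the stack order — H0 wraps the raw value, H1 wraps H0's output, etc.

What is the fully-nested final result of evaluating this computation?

Step-by-step:
emit(7) @ H0 ⇒ out+=7
get @ H2 ⇒ 9
tell(8) @ H1 ⇒ log+=8
H0 returns [7, 0]
H1 returns ([7, 0], (8))
H2 returns (([7, 0], (8)), 9)
H3 returns [(([7, 0], (8)), 9)]
= [(([7, 0], (8)), 9)]

Answer: [(([7, 0], (8)), 9)]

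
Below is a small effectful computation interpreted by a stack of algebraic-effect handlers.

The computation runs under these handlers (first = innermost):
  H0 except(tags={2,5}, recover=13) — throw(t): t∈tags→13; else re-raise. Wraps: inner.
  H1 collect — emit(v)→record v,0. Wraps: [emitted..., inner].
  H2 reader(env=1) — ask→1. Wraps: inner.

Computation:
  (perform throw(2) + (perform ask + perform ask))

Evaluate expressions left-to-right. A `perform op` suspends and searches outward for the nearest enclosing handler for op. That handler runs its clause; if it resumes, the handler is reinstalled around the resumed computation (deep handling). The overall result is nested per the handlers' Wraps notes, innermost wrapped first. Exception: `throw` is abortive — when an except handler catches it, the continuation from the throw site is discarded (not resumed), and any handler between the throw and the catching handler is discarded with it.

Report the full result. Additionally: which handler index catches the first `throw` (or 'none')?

Working:
throw(2) @ H0 caught ⇒ 13
H1 returns [13]
H2 returns [13]
= [13]

Answer: [13] ; first throw caught by: H0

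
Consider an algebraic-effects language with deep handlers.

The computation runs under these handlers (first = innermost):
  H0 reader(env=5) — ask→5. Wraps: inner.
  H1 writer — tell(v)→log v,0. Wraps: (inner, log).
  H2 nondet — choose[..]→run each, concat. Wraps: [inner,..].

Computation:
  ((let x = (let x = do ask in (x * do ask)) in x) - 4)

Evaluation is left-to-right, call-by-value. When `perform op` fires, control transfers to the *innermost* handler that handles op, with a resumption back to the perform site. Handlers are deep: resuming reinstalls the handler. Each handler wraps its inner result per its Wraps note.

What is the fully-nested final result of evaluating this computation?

Evaluation trace:
ask @ H0 ⇒ 5
ask @ H0 ⇒ 5
H0 returns 21
H1 returns (21, ())
H2 returns [(21, ())]
= [(21, ())]

Answer: [(21, ())]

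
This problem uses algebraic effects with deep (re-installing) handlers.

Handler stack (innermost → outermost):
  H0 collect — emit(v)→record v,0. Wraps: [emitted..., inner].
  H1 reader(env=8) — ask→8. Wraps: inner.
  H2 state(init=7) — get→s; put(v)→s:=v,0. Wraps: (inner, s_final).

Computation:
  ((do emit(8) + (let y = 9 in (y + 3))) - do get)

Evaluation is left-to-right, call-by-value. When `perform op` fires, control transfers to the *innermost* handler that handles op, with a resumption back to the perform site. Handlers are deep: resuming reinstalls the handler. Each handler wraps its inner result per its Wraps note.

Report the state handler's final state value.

Answer: 7

Working:
emit(8) @ H0 ⇒ out+=8
get @ H2 ⇒ 7
H0 returns [8, 5]
H1 returns [8, 5]
H2 returns ([8, 5], 7)
= ([8, 5], 7)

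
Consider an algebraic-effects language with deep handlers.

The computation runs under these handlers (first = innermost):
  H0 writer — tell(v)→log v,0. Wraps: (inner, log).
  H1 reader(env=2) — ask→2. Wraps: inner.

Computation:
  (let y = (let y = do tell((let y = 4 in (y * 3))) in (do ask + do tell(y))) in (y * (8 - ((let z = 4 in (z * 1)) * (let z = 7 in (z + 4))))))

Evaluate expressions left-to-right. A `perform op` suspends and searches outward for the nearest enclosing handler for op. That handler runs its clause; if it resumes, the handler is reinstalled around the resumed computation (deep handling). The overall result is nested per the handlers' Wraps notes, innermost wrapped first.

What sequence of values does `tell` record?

Working:
tell(12) @ H0 ⇒ log+=12
ask @ H1 ⇒ 2
tell(0) @ H0 ⇒ log+=0
H0 returns (-72, (12, 0))
H1 returns (-72, (12, 0))
= (-72, (12, 0))

Answer: (12, 0)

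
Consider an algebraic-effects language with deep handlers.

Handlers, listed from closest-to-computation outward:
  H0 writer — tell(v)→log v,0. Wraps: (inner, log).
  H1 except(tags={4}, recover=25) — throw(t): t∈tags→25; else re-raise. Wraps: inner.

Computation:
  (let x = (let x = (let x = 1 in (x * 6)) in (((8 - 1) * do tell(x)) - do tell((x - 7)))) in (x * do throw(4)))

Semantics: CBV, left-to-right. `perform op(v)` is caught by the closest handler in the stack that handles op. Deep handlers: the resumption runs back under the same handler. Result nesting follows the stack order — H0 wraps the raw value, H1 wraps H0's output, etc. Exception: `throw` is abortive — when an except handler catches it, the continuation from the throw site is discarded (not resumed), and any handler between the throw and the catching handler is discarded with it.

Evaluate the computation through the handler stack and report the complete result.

Answer: 25

Step-by-step:
tell(6) @ H0 ⇒ log+=6
tell(-1) @ H0 ⇒ log+=-1
throw(4) @ H1 caught ⇒ 25
= 25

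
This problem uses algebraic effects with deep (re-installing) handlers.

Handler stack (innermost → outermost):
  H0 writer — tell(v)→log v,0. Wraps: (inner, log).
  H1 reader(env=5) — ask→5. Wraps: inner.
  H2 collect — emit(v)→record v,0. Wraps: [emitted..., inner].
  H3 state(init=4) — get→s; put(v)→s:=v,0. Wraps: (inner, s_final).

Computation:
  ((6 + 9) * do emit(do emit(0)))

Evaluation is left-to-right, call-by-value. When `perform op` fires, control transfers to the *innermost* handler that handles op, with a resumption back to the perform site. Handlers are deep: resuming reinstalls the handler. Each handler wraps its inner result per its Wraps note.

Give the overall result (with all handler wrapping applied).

Working:
emit(0) @ H2 ⇒ out+=0
emit(0) @ H2 ⇒ out+=0
H0 returns (0, ())
H1 returns (0, ())
H2 returns [0, 0, (0, ())]
H3 returns ([0, 0, (0, ())], 4)
= ([0, 0, (0, ())], 4)

Answer: ([0, 0, (0, ())], 4)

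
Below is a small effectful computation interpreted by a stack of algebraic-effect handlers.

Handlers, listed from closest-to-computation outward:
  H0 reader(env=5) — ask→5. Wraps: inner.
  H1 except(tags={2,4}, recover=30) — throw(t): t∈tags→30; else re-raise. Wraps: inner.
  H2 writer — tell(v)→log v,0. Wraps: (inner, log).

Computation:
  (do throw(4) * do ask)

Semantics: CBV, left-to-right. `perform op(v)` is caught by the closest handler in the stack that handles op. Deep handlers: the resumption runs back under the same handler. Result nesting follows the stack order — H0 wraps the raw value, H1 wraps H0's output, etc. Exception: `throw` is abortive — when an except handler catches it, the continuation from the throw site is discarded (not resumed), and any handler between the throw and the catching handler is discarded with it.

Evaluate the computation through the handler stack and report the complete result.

Step-by-step:
throw(4) @ H1 caught ⇒ 30
H2 returns (30, ())
= (30, ())

Answer: (30, ())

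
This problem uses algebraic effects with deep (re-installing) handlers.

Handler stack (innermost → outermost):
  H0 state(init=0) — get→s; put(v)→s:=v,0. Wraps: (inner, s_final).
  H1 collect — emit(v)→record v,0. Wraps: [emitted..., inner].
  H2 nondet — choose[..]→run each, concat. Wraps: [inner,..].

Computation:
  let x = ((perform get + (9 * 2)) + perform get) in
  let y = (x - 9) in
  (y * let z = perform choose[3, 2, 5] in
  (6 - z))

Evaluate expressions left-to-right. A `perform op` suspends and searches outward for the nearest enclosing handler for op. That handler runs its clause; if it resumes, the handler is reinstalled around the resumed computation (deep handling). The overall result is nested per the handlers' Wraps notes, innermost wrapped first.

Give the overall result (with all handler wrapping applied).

Working:
get @ H0 ⇒ 0
get @ H0 ⇒ 0
choose[3, 2, 5] @ H2
  branch[0] choose=3:
    H0 returns (27, 0)
    H1 returns [(27, 0)]
    H2 returns [[(27, 0)]]
  branch[1] choose=2:
    H0 returns (36, 0)
    H1 returns [(36, 0)]
    H2 returns [[(36, 0)]]
  branch[2] choose=5:
    H0 returns (9, 0)
    H1 returns [(9, 0)]
    H2 returns [[(9, 0)]]
= [[(27, 0)], [(36, 0)], [(9, 0)]]

Answer: [[(27, 0)], [(36, 0)], [(9, 0)]]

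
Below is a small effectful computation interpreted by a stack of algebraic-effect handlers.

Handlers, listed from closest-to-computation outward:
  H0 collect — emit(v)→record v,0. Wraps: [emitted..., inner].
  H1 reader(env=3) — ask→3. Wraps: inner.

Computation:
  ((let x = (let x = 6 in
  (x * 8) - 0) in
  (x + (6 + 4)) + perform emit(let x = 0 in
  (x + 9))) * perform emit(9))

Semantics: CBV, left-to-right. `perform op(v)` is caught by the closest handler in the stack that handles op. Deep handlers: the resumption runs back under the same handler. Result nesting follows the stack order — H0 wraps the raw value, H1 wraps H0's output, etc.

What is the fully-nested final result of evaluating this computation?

Step-by-step:
emit(9) @ H0 ⇒ out+=9
emit(9) @ H0 ⇒ out+=9
H0 returns [9, 9, 0]
H1 returns [9, 9, 0]
= [9, 9, 0]

Answer: [9, 9, 0]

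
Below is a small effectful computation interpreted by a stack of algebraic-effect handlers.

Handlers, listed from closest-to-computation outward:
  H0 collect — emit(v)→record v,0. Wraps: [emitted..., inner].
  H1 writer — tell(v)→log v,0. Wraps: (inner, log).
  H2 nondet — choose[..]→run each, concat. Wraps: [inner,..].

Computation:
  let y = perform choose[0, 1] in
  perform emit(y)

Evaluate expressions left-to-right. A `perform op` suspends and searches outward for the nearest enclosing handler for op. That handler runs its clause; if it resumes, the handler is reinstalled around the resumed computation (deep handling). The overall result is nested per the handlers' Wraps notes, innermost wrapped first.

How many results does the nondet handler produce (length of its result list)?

Answer: 2

Evaluation trace:
choose[0, 1] @ H2
  branch[0] choose=0:
    emit(0) @ H0 ⇒ out+=0
    H0 returns [0, 0]
    H1 returns ([0, 0], ())
    H2 returns [([0, 0], ())]
  branch[1] choose=1:
    emit(1) @ H0 ⇒ out+=1
    H0 returns [1, 0]
    H1 returns ([1, 0], ())
    H2 returns [([1, 0], ())]
= [([0, 0], ()), ([1, 0], ())]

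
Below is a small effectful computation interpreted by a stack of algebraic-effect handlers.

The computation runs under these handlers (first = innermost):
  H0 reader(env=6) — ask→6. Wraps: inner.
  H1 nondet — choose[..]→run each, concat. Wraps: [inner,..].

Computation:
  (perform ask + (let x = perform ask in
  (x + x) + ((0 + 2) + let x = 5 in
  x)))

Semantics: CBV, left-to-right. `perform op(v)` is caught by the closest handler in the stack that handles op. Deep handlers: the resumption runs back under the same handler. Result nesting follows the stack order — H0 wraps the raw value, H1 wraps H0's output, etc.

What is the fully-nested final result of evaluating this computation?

Working:
ask @ H0 ⇒ 6
ask @ H0 ⇒ 6
H0 returns 25
H1 returns [25]
= [25]

Answer: [25]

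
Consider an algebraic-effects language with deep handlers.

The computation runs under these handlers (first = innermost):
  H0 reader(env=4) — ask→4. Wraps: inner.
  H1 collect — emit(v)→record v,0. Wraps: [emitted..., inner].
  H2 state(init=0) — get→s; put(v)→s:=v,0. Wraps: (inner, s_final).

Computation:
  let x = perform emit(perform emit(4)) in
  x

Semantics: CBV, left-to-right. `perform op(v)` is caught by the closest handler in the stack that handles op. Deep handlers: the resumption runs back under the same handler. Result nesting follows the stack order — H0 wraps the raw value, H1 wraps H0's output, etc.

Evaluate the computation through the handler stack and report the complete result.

Answer: ([4, 0, 0], 0)

Step-by-step:
emit(4) @ H1 ⇒ out+=4
emit(0) @ H1 ⇒ out+=0
H0 returns 0
H1 returns [4, 0, 0]
H2 returns ([4, 0, 0], 0)
= ([4, 0, 0], 0)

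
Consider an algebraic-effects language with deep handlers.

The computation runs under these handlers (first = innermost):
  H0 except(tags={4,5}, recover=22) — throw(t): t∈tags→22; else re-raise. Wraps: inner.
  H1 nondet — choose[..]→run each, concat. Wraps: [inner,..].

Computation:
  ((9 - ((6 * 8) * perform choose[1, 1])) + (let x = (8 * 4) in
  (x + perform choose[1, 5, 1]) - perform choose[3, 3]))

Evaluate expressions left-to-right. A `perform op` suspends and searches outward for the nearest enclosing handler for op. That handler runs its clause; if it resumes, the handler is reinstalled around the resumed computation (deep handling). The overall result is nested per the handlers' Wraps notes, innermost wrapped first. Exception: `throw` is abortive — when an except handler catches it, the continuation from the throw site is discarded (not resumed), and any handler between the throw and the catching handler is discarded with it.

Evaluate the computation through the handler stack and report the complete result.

Answer: [-9, -9, -5, -5, -9, -9, -9, -9, -5, -5, -9, -9]

Evaluation trace:
choose[1, 1] @ H1
  branch[0] choose=1:
    choose[1, 5, 1] @ H1
      branch[0] choose=1:
        choose[3, 3] @ H1
          branch[0] choose=3:
            H0 returns -9
            H1 returns [-9]
          branch[1] choose=3:
            H0 returns -9
            H1 returns [-9]
      branch[1] choose=5:
        choose[3, 3] @ H1
          branch[0] choose=3:
            H0 returns -5
            H1 returns [-5]
          branch[1] choose=3:
            H0 returns -5
            H1 returns [-5]
      branch[2] choose=1:
        choose[3, 3] @ H1
          branch[0] choose=3:
            H0 returns -9
            H1 returns [-9]
          branch[1] choose=3:
            H0 returns -9
            H1 returns [-9]
  branch[1] choose=1:
    choose[1, 5, 1] @ H1
      branch[0] choose=1:
        choose[3, 3] @ H1
          branch[0] choose=3:
            H0 returns -9
            H1 returns [-9]
          branch[1] choose=3:
            H0 returns -9
            H1 returns [-9]
      branch[1] choose=5:
        choose[3, 3] @ H1
          branch[0] choose=3:
            H0 returns -5
            H1 returns [-5]
          branch[1] choose=3:
            H0 returns -5
            H1 returns [-5]
      branch[2] choose=1:
        choose[3, 3] @ H1
          branch[0] choose=3:
            H0 returns -9
            H1 returns [-9]
          branch[1] choose=3:
            H0 returns -9
            H1 returns [-9]
= [-9, -9, -5, -5, -9, -9, -9, -9, -5, -5, -9, -9]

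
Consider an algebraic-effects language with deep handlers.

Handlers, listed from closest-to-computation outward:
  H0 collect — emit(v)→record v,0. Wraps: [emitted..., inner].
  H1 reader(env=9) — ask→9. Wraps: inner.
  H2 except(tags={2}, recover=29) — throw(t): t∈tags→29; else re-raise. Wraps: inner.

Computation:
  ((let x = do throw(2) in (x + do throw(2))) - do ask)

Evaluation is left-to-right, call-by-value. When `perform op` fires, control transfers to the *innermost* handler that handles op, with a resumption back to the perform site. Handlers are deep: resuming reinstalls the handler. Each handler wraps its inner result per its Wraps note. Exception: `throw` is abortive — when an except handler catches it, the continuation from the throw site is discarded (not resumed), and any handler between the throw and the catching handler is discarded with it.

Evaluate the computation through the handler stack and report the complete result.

Evaluation trace:
throw(2) @ H2 caught ⇒ 29
= 29

Answer: 29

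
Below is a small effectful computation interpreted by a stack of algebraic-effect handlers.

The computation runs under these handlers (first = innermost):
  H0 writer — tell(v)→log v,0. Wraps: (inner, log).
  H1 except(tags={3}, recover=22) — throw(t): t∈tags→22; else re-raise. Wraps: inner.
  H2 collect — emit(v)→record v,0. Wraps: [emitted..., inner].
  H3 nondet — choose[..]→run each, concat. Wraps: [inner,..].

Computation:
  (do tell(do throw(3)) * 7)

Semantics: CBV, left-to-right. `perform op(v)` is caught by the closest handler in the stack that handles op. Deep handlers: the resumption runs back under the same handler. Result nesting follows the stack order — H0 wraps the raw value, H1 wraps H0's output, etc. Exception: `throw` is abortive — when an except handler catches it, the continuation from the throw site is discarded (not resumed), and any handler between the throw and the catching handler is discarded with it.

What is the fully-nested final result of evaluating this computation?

Working:
throw(3) @ H1 caught ⇒ 22
H2 returns [22]
H3 returns [[22]]
= [[22]]

Answer: [[22]]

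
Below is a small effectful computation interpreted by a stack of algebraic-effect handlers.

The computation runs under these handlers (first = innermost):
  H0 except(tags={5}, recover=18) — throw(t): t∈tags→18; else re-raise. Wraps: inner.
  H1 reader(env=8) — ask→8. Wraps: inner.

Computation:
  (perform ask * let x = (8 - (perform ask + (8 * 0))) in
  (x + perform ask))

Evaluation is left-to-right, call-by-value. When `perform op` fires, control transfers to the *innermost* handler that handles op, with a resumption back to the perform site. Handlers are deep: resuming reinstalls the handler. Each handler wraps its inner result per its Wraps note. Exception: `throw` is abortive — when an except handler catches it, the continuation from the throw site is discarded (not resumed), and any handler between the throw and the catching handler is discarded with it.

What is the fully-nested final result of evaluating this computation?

Working:
ask @ H1 ⇒ 8
ask @ H1 ⇒ 8
ask @ H1 ⇒ 8
H0 returns 64
H1 returns 64
= 64

Answer: 64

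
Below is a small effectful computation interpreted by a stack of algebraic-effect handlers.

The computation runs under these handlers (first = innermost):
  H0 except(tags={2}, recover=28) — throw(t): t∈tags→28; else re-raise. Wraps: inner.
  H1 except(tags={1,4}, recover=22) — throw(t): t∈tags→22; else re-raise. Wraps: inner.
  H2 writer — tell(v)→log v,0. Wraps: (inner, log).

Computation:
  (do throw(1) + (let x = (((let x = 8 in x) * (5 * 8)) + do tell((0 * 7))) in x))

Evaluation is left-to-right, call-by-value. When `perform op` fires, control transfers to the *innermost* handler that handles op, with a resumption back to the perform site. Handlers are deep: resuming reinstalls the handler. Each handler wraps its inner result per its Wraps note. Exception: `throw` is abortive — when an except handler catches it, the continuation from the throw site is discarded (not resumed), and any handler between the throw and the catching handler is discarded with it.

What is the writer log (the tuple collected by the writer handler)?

Step-by-step:
throw(1) @ H0 re-raised
throw(1) @ H1 caught ⇒ 22
H2 returns (22, ())
= (22, ())

Answer: ()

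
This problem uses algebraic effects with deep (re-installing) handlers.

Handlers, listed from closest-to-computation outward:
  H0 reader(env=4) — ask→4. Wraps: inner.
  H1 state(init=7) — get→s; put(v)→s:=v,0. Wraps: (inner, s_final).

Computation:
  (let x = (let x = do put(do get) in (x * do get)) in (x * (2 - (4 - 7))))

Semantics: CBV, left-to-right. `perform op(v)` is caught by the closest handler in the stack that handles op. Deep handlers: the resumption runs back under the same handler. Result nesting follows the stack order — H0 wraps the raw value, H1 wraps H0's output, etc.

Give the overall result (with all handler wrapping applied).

Working:
get @ H1 ⇒ 7
put(7) @ H1 ⇒ s:=7
get @ H1 ⇒ 7
H0 returns 0
H1 returns (0, 7)
= (0, 7)

Answer: (0, 7)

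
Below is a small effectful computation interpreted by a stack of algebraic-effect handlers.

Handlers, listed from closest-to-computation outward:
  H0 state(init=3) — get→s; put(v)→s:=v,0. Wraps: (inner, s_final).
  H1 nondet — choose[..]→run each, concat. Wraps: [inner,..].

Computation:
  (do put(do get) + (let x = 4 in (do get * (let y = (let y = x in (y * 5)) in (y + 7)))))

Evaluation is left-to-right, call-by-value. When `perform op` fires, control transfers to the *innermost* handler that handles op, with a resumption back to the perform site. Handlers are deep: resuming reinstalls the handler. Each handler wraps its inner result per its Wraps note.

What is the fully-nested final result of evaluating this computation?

Working:
get @ H0 ⇒ 3
put(3) @ H0 ⇒ s:=3
get @ H0 ⇒ 3
H0 returns (81, 3)
H1 returns [(81, 3)]
= [(81, 3)]

Answer: [(81, 3)]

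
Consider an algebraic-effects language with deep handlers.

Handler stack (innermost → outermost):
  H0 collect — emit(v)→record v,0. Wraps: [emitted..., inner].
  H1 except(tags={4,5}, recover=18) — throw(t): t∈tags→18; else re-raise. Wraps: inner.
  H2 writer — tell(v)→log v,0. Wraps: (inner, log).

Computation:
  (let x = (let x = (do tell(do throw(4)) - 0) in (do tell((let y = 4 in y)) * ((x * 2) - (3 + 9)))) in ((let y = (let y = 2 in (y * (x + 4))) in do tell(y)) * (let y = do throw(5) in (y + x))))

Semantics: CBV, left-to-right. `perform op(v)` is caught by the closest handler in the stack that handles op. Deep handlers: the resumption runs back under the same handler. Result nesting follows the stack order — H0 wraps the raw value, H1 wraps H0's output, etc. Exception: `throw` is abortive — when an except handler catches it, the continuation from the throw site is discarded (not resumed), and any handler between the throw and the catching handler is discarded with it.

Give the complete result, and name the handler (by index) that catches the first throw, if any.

Step-by-step:
throw(4) @ H1 caught ⇒ 18
H2 returns (18, ())
= (18, ())

Answer: (18, ()) ; first throw caught by: H1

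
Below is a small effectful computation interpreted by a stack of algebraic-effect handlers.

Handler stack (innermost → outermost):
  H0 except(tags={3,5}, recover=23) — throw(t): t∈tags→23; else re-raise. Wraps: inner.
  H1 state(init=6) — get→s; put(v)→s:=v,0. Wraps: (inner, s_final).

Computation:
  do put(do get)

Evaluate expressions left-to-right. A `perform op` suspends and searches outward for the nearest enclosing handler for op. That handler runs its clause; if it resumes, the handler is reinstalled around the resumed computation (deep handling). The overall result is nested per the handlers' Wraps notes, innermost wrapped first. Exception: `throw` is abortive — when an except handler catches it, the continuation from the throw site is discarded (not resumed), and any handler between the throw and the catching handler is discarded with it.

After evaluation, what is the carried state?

Evaluation trace:
get @ H1 ⇒ 6
put(6) @ H1 ⇒ s:=6
H0 returns 0
H1 returns (0, 6)
= (0, 6)

Answer: 6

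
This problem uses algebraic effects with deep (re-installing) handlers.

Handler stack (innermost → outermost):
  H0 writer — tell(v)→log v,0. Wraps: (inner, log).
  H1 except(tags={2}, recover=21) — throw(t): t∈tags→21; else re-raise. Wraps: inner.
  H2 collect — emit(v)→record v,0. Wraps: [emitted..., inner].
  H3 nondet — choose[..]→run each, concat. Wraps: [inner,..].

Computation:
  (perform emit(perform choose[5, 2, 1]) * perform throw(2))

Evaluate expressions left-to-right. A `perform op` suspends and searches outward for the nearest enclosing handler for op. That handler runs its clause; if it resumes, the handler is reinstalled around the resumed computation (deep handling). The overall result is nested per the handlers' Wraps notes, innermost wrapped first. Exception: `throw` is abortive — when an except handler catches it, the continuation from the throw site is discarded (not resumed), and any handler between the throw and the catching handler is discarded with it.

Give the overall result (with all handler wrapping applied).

Working:
choose[5, 2, 1] @ H3
  branch[0] choose=5:
    emit(5) @ H2 ⇒ out+=5
    throw(2) @ H1 caught ⇒ 21
    H2 returns [5, 21]
    H3 returns [[5, 21]]
  branch[1] choose=2:
    emit(2) @ H2 ⇒ out+=2
    throw(2) @ H1 caught ⇒ 21
    H2 returns [2, 21]
    H3 returns [[2, 21]]
  branch[2] choose=1:
    emit(1) @ H2 ⇒ out+=1
    throw(2) @ H1 caught ⇒ 21
    H2 returns [1, 21]
    H3 returns [[1, 21]]
= [[5, 21], [2, 21], [1, 21]]

Answer: [[5, 21], [2, 21], [1, 21]]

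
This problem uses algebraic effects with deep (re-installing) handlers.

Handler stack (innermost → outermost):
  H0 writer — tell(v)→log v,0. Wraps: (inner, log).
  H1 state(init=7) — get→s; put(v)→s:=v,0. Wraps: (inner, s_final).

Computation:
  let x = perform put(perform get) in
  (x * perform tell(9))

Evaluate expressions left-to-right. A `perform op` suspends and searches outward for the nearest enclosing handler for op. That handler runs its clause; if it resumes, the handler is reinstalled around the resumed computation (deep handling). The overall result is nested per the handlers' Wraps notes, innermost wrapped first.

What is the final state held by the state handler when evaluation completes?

Evaluation trace:
get @ H1 ⇒ 7
put(7) @ H1 ⇒ s:=7
tell(9) @ H0 ⇒ log+=9
H0 returns (0, (9))
H1 returns ((0, (9)), 7)
= ((0, (9)), 7)

Answer: 7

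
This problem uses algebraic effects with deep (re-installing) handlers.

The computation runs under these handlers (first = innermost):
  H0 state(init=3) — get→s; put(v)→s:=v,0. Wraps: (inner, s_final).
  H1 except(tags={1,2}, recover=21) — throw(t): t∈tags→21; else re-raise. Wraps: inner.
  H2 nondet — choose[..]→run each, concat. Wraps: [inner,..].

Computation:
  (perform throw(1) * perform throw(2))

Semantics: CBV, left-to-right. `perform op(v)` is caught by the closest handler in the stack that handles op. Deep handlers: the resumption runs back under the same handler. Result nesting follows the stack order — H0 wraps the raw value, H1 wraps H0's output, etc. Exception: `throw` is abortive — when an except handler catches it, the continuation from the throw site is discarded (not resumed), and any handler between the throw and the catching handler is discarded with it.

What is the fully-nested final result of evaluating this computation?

Working:
throw(1) @ H1 caught ⇒ 21
H2 returns [21]
= [21]

Answer: [21]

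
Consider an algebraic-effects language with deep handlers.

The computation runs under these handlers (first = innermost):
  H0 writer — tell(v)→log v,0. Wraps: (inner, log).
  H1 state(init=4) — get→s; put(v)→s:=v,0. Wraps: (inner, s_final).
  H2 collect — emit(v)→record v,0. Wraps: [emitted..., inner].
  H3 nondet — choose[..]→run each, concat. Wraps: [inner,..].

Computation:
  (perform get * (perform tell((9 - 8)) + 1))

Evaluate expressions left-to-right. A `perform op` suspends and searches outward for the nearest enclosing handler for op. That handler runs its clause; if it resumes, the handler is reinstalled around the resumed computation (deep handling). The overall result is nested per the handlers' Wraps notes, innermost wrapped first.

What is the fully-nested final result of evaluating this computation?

Answer: [[((4, (1)), 4)]]

Evaluation trace:
get @ H1 ⇒ 4
tell(1) @ H0 ⇒ log+=1
H0 returns (4, (1))
H1 returns ((4, (1)), 4)
H2 returns [((4, (1)), 4)]
H3 returns [[((4, (1)), 4)]]
= [[((4, (1)), 4)]]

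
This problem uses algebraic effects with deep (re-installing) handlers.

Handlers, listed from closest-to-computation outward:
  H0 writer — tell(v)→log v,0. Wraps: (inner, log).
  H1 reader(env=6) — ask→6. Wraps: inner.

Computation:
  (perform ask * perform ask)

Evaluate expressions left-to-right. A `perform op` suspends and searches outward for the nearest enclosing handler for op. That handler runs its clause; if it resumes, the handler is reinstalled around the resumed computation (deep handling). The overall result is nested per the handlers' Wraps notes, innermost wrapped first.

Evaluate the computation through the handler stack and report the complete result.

Answer: (36, ())

Working:
ask @ H1 ⇒ 6
ask @ H1 ⇒ 6
H0 returns (36, ())
H1 returns (36, ())
= (36, ())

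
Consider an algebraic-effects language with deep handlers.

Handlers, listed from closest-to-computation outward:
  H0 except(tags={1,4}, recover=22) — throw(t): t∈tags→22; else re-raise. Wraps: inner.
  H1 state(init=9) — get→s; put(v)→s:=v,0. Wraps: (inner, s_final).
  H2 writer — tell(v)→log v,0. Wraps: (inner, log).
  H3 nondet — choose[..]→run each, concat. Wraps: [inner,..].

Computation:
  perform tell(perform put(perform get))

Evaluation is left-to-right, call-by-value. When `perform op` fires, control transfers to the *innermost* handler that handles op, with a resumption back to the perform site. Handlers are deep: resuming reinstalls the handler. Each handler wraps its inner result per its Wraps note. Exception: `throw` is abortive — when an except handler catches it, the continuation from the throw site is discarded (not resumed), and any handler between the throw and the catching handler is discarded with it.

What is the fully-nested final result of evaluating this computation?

Step-by-step:
get @ H1 ⇒ 9
put(9) @ H1 ⇒ s:=9
tell(0) @ H2 ⇒ log+=0
H0 returns 0
H1 returns (0, 9)
H2 returns ((0, 9), (0))
H3 returns [((0, 9), (0))]
= [((0, 9), (0))]

Answer: [((0, 9), (0))]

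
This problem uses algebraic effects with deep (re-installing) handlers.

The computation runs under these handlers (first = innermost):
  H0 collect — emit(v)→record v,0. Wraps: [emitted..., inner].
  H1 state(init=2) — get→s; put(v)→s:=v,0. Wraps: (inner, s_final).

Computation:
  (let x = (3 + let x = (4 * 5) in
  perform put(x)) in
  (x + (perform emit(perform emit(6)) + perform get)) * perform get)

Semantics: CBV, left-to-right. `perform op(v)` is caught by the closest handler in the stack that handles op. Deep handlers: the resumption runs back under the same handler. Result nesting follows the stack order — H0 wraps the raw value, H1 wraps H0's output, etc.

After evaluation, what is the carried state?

Answer: 20

Step-by-step:
put(20) @ H1 ⇒ s:=20
emit(6) @ H0 ⇒ out+=6
emit(0) @ H0 ⇒ out+=0
get @ H1 ⇒ 20
get @ H1 ⇒ 20
H0 returns [6, 0, 460]
H1 returns ([6, 0, 460], 20)
= ([6, 0, 460], 20)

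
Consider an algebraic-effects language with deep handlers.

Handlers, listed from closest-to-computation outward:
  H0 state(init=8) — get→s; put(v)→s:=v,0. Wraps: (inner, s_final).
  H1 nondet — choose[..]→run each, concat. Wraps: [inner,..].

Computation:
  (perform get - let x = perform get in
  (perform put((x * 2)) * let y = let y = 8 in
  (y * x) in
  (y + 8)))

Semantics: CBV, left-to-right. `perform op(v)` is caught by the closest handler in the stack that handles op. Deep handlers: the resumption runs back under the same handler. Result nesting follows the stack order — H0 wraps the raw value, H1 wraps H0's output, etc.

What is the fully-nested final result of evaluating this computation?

Answer: [(8, 16)]

Step-by-step:
get @ H0 ⇒ 8
get @ H0 ⇒ 8
put(16) @ H0 ⇒ s:=16
H0 returns (8, 16)
H1 returns [(8, 16)]
= [(8, 16)]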